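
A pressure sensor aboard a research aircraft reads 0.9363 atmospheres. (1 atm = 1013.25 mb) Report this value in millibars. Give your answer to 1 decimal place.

948.7 mb

1 atm = 1013.25 mb, so 0.9363 × 1013.25 = 948.7 mb.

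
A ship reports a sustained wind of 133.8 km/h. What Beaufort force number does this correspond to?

133.8 km/h = 37.2 m/s, which is Beaufort 12 (hurricane force, ≥32.7 m/s).

Beaufort force 12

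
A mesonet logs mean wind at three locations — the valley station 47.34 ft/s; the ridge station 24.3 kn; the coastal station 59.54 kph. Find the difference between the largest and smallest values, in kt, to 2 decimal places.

7.85 kt

the valley station: 47.34 ft/s = 28.0482 kt.
the coastal station: 59.54 km/h = 32.1490 kt.
Spread: 32.1490 − 24.3000 = 7.85 kt.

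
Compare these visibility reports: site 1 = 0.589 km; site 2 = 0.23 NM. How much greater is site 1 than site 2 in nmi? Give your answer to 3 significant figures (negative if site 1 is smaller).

0.0880 nmi

site 1: 0.589 km = 0.318035 nmi.
Difference: 0.318035 − 0.230000 = 0.0880 nmi.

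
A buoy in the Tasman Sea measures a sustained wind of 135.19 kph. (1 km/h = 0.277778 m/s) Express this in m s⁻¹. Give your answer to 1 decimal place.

37.6 m/s

1 km/h = 0.277778 m/s, so 135.19 × 0.277778 = 37.6 m/s.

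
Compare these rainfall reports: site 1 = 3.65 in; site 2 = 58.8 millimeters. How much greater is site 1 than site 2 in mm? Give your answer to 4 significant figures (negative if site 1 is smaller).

site 1: 3.65 in = 92.7100 mm.
Difference: 92.7100 − 58.8000 = 33.91 mm.

33.91 mm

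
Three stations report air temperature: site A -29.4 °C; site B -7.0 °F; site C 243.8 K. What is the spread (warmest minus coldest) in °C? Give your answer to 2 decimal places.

7.73 °C

site B: -7.0 °F = -21.667 °C.
site C: 243.8 K = -29.350 °C.
Spread: (-21.667) − (-29.400) = 7.733 °C.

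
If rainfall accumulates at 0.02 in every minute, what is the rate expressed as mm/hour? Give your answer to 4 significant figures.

0.02 in/minute × 25.4 mm/in × 60 minute/hour = 30.48 mm/hour.

30.48 mm/hour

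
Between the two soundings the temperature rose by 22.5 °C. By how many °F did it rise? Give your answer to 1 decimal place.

Converting a difference, only the 9/5 scale factor applies: Δ°F = 22.5 × 1.8 = 40.5 °F.

40.5 °F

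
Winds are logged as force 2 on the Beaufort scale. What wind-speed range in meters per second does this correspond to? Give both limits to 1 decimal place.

Beaufort 2 (light breeze) spans 1.6–3.3 m/s.

1.6 to 3.3 m/s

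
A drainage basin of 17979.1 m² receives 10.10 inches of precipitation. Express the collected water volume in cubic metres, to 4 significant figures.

4612 cubic metres

Depth: 10.10 in × 25.4 = 256.54 mm.
1 mm over 1 m² is 1 L, so volume = 256.54 × 17979.1 = 4612358.3 L = 4612 m³.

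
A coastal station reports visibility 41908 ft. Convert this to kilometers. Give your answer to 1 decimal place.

1 ft = 0.0003048 km, so 41908 × 0.0003048 = 12.8 km.

12.8 km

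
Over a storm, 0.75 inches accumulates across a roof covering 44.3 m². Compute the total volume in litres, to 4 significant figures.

Depth: 0.75 in × 25.4 = 19.05 mm.
1 mm over 1 m² is 1 L, so volume = 19.05 × 44.3 = 843.915 L ≈ 843.9 L.

843.9 litres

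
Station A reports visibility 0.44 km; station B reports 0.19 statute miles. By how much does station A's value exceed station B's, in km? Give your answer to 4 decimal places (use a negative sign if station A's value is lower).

station B: 0.19 SM = 0.305775 km.
Difference: 0.440000 − 0.305775 = 0.1342 km.

0.1342 km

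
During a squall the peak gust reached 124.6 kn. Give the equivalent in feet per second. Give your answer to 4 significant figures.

210.3 ft/s

1 kt = 1.68781 ft/s, so 124.6 × 1.68781 = 210.3 ft/s.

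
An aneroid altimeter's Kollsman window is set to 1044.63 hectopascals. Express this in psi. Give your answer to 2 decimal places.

1 hPa = 0.0145038 psi, so 1044.63 × 0.0145038 = 15.15 psi.

15.15 psi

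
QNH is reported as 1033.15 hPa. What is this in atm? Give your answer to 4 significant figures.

1.020 atm

1 hPa = 0.000986923 atm, so 1033.15 × 0.000986923 = 1.020 atm.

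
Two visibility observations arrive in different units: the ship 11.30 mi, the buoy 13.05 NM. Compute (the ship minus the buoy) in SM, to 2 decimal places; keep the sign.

-3.72 SM

the buoy: 13.05 nmi = 15.0177 SM.
Difference: 11.3000 − 15.0177 = -3.72 SM.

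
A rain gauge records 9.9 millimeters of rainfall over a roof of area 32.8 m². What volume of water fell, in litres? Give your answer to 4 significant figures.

324.7 litres

1 mm over 1 m² is 1 L, so volume = 9.9 × 32.8 = 324.72 L ≈ 324.7 L.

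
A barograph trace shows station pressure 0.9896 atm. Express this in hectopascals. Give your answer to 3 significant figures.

1000 hPa

1 atm = 1013.25 hPa, so 0.9896 × 1013.25 = 1000 hPa.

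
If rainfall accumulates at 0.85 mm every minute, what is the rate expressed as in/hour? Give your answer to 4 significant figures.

2.008 in/hour

0.85 mm/minute × 0.0393701 in/mm × 60 minute/hour = 2.008 in/hour.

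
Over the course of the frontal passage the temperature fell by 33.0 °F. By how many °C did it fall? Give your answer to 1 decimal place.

For a temperature change the 32° offset cancels: Δ°C = 33.0 × 0.5556 = 18.3 °C.

18.3 °C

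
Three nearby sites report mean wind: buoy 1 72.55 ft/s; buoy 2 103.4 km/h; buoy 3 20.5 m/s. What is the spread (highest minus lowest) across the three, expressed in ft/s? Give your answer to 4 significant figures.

26.98 ft/s

buoy 2: 103.4 km/h = 94.2330 ft/s.
buoy 3: 20.5 m/s = 67.2572 ft/s.
Spread: 94.2330 − 67.2572 = 26.98 ft/s.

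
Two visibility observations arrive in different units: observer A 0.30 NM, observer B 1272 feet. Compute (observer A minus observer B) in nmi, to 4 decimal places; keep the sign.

0.0907 nmi

observer B: 1272 ft = 0.209344 nmi.
Difference: 0.300000 − 0.209344 = 0.0907 nmi.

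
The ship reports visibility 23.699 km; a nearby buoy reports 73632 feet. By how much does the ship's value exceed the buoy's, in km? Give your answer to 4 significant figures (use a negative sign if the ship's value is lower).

1.256 km

the buoy: 73632 ft = 22.44303 km.
Difference: 23.69900 − 22.44303 = 1.256 km.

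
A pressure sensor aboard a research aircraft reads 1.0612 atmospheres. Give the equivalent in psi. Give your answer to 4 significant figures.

1 atm = 14.6959 psi, so 1.0612 × 14.6959 = 15.60 psi.

15.60 psi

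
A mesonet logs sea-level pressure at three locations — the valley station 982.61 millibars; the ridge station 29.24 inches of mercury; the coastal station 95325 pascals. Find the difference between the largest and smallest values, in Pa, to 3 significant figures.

3690 Pa

the valley station: 982.61 mb = 98261.00 Pa.
the ridge station: 29.24 inHg = 99018.01 Pa.
Spread: 99018.01 − 95325.00 = 3690 Pa.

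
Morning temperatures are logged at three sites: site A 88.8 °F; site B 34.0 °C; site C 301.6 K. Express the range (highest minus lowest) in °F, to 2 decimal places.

site A: 88.8 °F = 31.556 °C.
site C: 301.6 K = 28.450 °C.
Spread: 34.000 − 28.450 = 5.550 °C = 9.99 °F.

9.99 °F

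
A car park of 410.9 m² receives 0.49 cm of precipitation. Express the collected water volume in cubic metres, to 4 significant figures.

2.013 cubic metres

Depth: 0.49 cm × 10 = 4.9 mm.
1 mm over 1 m² is 1 L, so volume = 4.9 × 410.9 = 2013.41 L = 2.013 m³.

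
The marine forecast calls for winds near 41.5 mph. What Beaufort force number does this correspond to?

41.5 mph = 18.6 m/s, which is Beaufort 8 (gale, 17.2–20.7 m/s).

Beaufort force 8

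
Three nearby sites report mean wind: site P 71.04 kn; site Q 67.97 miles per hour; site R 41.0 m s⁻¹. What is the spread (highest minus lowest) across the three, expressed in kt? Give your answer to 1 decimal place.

site Q: 67.97 mph = 59.064 kt.
site R: 41.0 m/s = 79.698 kt.
Spread: 79.698 − 59.064 = 20.6 kt.

20.6 kt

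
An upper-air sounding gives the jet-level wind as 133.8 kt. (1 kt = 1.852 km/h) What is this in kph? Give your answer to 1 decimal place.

1 kt = 1.852 km/h, so 133.8 × 1.852 = 247.8 km/h.

247.8 km/h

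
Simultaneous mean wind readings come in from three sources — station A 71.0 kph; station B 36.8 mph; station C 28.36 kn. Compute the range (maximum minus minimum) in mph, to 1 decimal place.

11.5 mph

station A: 71.0 km/h = 44.117 mph.
station C: 28.36 kt = 32.636 mph.
Spread: 44.117 − 32.636 = 11.5 mph.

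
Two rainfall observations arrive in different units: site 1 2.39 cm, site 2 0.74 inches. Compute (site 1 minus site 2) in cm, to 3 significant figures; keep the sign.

0.510 cm

site 2: 0.74 in = 1.87960 cm.
Difference: 2.39000 − 1.87960 = 0.510 cm.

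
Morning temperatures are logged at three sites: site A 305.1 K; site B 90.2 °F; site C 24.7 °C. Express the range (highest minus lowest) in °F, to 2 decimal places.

13.74 °F

site A: 305.1 K = 31.950 °C.
site B: 90.2 °F = 32.333 °C.
Spread: 32.333 − 24.700 = 7.633 °C = 13.74 °F.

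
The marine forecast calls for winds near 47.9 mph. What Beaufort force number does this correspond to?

Beaufort force 9

47.9 mph = 21.4 m/s, which is Beaufort 9 (strong gale, 20.8–24.4 m/s).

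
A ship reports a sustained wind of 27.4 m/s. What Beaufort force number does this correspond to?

Beaufort force 10

27.4 m/s lies in the Beaufort 10 band (storm, 24.5–28.4 m/s).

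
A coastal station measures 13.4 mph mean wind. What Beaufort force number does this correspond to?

Beaufort force 4

13.4 mph = 6.0 m/s, which is Beaufort 4 (moderate breeze, 5.5–7.9 m/s).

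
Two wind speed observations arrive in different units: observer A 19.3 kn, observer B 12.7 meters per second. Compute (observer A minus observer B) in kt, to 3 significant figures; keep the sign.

observer B: 12.7 m/s = 24.6868 kt.
Difference: 19.3000 − 24.6868 = -5.39 kt.

-5.39 kt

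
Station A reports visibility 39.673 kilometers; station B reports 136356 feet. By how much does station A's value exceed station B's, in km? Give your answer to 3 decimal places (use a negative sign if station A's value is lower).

station B: 136356 ft = 41.56131 km.
Difference: 39.67300 − 41.56131 = -1.888 km.

-1.888 km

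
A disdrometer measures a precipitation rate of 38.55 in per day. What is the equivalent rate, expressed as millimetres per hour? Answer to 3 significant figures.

38.55 in/day × 25.4 mm/in × 0.0416667 day/hour = 40.8 mm/hour.

40.8 mm/hour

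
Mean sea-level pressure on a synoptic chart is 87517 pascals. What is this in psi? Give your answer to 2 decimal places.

12.69 psi

1 Pa = 0.000145038 psi, so 87517 × 0.000145038 = 12.69 psi.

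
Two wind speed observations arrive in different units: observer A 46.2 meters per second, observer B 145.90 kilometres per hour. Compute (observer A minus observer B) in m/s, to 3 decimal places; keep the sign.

observer B: 145.90 km/h = 40.52778 m/s.
Difference: 46.20000 − 40.52778 = 5.672 m/s.

5.672 m/s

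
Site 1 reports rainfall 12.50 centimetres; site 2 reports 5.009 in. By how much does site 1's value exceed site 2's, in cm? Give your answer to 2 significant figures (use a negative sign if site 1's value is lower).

site 2: 5.009 in = 12.7229 cm.
Difference: 12.5000 − 12.7229 = -0.22 cm.

-0.22 cm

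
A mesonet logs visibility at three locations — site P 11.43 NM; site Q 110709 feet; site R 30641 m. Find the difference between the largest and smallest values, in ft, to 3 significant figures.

41300 ft

site P: 11.43 nmi = 69450.00 ft.
site R: 30641 m = 100528.22 ft.
Spread: 110709.00 − 69450.00 = 41300 ft.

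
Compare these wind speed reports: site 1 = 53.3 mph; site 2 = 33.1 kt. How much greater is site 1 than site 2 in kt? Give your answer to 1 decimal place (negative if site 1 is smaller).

13.2 kt

site 1: 53.3 mph = 46.316 kt.
Difference: 46.316 − 33.100 = 13.2 kt.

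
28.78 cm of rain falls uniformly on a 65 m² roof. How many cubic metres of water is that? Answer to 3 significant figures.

Depth: 28.78 cm × 10 = 287.8 mm.
1 mm over 1 m² is 1 L, so volume = 287.8 × 65 = 18707 L = 18.7 m³.

18.7 cubic metres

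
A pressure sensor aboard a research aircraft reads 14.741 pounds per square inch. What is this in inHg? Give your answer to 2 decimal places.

30.01 inHg

1 psi = 2.03602 inHg, so 14.741 × 2.03602 = 30.01 inHg.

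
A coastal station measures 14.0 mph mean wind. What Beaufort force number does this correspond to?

14.0 mph = 6.3 m/s, which is Beaufort 4 (moderate breeze, 5.5–7.9 m/s).

Beaufort force 4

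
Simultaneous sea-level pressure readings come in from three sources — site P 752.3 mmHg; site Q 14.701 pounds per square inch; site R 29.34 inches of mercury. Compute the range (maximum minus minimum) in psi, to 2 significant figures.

0.29 psi

site P: 752.3 mmHg = 14.5471 psi.
site R: 29.34 inHg = 14.4105 psi.
Spread: 14.7010 − 14.4105 = 0.29 psi.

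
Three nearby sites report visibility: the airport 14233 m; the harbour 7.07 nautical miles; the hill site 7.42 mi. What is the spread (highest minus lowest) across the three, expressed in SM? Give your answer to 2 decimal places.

1.42 SM

the airport: 14233 m = 8.8440 SM.
the harbour: 7.07 nmi = 8.1360 SM.
Spread: 8.8440 − 7.4200 = 1.42 SM.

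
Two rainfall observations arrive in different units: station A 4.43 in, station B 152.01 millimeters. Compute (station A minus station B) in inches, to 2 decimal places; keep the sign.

-1.55 in

station B: 152.01 mm = 5.9846 in.
Difference: 4.4300 − 5.9846 = -1.55 in.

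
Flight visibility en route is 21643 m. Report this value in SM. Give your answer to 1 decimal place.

1 m = 0.000621371 SM, so 21643 × 0.000621371 = 13.4 SM.

13.4 SM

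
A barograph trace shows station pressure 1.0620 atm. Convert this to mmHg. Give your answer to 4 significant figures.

1 atm = 760 mmHg, so 1.0620 × 760 = 807.1 mmHg.

807.1 mmHg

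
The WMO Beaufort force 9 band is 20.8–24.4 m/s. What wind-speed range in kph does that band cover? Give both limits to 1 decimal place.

20.8–24.4 m/s × 3.6 = 74.9–87.8 km/h.

74.9 to 87.8 km/h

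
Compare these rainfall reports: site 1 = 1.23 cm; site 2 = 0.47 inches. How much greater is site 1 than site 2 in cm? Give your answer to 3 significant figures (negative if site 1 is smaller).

0.0362 cm

site 2: 0.47 in = 1.193800 cm.
Difference: 1.230000 − 1.193800 = 0.0362 cm.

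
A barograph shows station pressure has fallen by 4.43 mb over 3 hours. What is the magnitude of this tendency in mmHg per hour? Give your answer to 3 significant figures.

1.11 mmHg per hour

4.43 mb / 3 h × 0.750062 mmHg/mb = 1.11 mmHg/h.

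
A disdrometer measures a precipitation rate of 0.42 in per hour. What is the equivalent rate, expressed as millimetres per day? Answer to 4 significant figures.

256.0 mm/day

0.42 in/hour × 25.4 mm/in × 24 hour/day = 256.0 mm/day.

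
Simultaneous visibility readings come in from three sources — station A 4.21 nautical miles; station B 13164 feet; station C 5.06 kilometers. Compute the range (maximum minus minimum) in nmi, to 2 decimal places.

station B: 13164 ft = 2.1665 nmi.
station C: 5.06 km = 2.7322 nmi.
Spread: 4.2100 − 2.1665 = 2.04 nmi.

2.04 nmi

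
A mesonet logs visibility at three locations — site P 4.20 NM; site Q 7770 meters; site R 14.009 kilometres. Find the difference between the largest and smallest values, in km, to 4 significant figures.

6.239 km

site P: 4.20 nmi = 7.77840 km.
site Q: 7770 m = 7.77000 km.
Spread: 14.00900 − 7.77000 = 6.239 km.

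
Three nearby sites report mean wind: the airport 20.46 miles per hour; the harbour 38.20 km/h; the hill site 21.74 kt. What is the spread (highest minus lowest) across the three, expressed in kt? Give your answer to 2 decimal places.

3.96 kt

the airport: 20.46 mph = 17.7793 kt.
the harbour: 38.20 km/h = 20.6263 kt.
Spread: 21.7400 − 17.7793 = 3.96 kt.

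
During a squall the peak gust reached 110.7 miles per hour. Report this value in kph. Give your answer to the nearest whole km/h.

178 km/h

1 mph = 1.60934 km/h, so 110.7 × 1.60934 = 178 km/h.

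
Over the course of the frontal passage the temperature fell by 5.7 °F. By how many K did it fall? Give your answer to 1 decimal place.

Converting a difference, only the 9/5 scale factor applies: ΔK = 5.7 × 0.5556 = 3.2 K.

3.2 K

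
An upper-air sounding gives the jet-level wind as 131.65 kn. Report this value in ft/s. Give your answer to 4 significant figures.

1 kt = 1.68781 ft/s, so 131.65 × 1.68781 = 222.2 ft/s.

222.2 ft/s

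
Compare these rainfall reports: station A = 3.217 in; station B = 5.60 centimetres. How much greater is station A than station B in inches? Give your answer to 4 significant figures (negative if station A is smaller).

1.012 in

station B: 5.60 cm = 2.20472 in.
Difference: 3.21700 − 2.20472 = 1.012 in.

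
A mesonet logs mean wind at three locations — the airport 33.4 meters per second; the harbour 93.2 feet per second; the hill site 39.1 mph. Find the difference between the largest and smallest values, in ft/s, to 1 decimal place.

52.2 ft/s

the airport: 33.4 m/s = 109.580 ft/s.
the hill site: 39.1 mph = 57.347 ft/s.
Spread: 109.580 − 57.347 = 52.2 ft/s.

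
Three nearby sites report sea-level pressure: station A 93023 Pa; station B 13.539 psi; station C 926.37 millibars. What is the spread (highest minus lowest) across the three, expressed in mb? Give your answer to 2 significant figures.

station A: 93023 Pa = 930.230 mb.
station B: 13.539 psi = 933.481 mb.
Spread: 933.481 − 926.370 = 7.1 mb.

7.1 mb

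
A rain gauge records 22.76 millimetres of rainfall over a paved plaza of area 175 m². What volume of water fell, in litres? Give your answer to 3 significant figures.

3980 litres

1 mm over 1 m² is 1 L, so volume = 22.76 × 175 = 3983 L ≈ 3980 L.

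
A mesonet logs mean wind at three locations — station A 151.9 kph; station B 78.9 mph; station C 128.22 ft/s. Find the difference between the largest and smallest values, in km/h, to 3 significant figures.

24.9 km/h

station B: 78.9 mph = 126.977 km/h.
station C: 128.22 ft/s = 140.693 km/h.
Spread: 151.900 − 126.977 = 24.9 km/h.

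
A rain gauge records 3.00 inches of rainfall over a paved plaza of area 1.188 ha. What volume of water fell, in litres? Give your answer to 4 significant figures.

905300 litres

Depth: 3.00 in × 25.4 = 76.2 mm.
Area: 1.188 ha = 11880 m².
1 mm over 1 m² is 1 L, so volume = 76.2 × 11880 = 905256 L ≈ 905300 L.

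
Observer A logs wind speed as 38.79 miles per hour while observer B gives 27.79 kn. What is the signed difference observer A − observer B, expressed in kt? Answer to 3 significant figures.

5.92 kt

observer A: 38.79 mph = 33.7076 kt.
Difference: 33.7076 − 27.7900 = 5.92 kt.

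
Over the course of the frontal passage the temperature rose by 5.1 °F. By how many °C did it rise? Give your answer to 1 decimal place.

For a temperature change the 32° offset cancels: Δ°C = 5.1 × 0.5556 = 2.8 °C.

2.8 °C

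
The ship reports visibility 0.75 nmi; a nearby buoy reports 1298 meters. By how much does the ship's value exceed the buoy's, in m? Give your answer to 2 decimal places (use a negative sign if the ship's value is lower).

the ship: 0.75 nmi = 1389.0000 m.
Difference: 1389.0000 − 1298.0000 = 91.00 m.

91.00 m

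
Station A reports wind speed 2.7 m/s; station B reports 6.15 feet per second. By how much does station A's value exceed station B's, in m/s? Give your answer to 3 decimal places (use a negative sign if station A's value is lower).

0.825 m/s

station B: 6.15 ft/s = 1.87452 m/s.
Difference: 2.70000 − 1.87452 = 0.825 m/s.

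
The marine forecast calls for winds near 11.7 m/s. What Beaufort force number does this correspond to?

11.7 m/s lies in the Beaufort 6 band (strong breeze, 10.8–13.8 m/s).

Beaufort force 6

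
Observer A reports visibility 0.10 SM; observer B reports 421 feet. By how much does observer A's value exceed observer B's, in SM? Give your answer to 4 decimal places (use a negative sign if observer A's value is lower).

observer B: 421 ft = 0.079735 SM.
Difference: 0.100000 − 0.079735 = 0.0203 SM.

0.0203 SM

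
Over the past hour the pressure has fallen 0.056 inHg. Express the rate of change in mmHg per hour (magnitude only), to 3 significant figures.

0.056 inHg / 1 h × 25.4 mmHg/inHg = 1.42 mmHg/h.

1.42 mmHg per hour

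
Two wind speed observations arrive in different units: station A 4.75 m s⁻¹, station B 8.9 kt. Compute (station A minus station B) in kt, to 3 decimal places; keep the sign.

0.333 kt

station A: 4.75 m/s = 9.23326 kt.
Difference: 9.23326 − 8.90000 = 0.333 kt.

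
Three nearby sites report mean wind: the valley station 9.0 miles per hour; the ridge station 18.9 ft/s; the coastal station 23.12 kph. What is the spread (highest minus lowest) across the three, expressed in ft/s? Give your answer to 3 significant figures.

7.87 ft/s

the valley station: 9.0 mph = 13.2000 ft/s.
the coastal station: 23.12 km/h = 21.0703 ft/s.
Spread: 21.0703 − 13.2000 = 7.87 ft/s.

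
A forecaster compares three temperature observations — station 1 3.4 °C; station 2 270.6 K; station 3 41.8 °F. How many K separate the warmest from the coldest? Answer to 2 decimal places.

station 2: 270.6 K = -2.550 °C.
station 3: 41.8 °F = 5.444 °C.
Spread: 5.444 − (-2.550) = 7.994 °C.

7.99 K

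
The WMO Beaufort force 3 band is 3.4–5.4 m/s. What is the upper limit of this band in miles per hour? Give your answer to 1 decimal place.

12.1 mph

3.4–5.4 m/s × 2.237 = 7.6–12.1 mph.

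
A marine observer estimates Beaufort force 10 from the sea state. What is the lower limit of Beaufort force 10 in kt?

48 kt

Beaufort 10 (storm) spans 48–55 knots.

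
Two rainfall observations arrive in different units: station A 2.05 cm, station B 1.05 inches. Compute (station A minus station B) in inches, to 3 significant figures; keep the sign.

station A: 2.05 cm = 0.80709 in.
Difference: 0.80709 − 1.05000 = -0.243 in.

-0.243 in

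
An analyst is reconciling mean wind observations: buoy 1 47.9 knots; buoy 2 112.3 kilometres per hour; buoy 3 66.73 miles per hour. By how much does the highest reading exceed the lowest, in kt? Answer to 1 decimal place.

12.7 kt

buoy 2: 112.3 km/h = 60.637 kt.
buoy 3: 66.73 mph = 57.987 kt.
Spread: 60.637 − 47.900 = 12.7 kt.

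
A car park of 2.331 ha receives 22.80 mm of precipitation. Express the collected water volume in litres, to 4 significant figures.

531500 litres

Area: 2.331 ha = 23310 m².
1 mm over 1 m² is 1 L, so volume = 22.8 × 23310 = 531468 L ≈ 531500 L.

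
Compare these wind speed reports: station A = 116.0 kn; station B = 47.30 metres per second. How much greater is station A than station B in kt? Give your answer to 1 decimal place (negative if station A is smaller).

station B: 47.30 m/s = 91.944 kt.
Difference: 116.000 − 91.944 = 24.1 kt.

24.1 kt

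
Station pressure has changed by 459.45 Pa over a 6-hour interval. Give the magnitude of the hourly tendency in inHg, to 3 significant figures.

0.0226 inHg per hour

459.45 Pa / 6 h × 0.0002953 inHg/Pa = 0.0226 inHg/h.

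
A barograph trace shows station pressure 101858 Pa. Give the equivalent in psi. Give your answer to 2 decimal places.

14.77 psi

1 Pa = 0.000145038 psi, so 101858 × 0.000145038 = 14.77 psi.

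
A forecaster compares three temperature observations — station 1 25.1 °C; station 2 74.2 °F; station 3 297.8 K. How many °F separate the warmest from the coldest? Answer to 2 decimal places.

station 2: 74.2 °F = 23.444 °C.
station 3: 297.8 K = 24.650 °C.
Spread: 25.100 − 23.444 = 1.656 °C = 2.98 °F.

2.98 °F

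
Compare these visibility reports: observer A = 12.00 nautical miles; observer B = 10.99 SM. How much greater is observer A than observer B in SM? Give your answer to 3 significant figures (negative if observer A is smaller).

2.82 SM

observer A: 12.00 nmi = 13.8094 SM.
Difference: 13.8094 − 10.9900 = 2.82 SM.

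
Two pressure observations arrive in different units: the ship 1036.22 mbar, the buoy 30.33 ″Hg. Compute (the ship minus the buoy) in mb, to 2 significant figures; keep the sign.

9.1 mb

the buoy: 30.33 inHg = 1027.092 mb.
Difference: 1036.220 − 1027.092 = 9.1 mb.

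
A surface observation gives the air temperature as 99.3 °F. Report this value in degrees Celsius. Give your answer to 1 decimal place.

37.4 °C

°C = (°F − 32) × 5/9 = (99.3 − 32) / 1.8 = 37.4 °C.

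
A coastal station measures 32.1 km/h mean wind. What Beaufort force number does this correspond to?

32.1 km/h = 8.9 m/s, which is Beaufort 5 (fresh breeze, 8.0–10.7 m/s).

Beaufort force 5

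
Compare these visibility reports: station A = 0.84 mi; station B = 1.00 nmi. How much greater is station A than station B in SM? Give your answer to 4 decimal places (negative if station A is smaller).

-0.3108 SM

station B: 1.00 nmi = 1.150779 SM.
Difference: 0.840000 − 1.150779 = -0.3108 SM.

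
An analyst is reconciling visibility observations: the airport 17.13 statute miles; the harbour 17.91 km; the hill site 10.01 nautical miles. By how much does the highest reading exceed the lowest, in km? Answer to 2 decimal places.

9.66 km

the airport: 17.13 SM = 27.5681 km.
the hill site: 10.01 nmi = 18.5385 km.
Spread: 27.5681 − 17.9100 = 9.66 km.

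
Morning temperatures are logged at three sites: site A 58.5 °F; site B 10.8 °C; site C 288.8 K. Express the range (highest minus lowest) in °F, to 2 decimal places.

site A: 58.5 °F = 14.722 °C.
site C: 288.8 K = 15.650 °C.
Spread: 15.650 − 10.800 = 4.850 °C = 8.73 °F.

8.73 °F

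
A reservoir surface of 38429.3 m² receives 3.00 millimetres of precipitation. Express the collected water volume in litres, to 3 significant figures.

115000 litres

1 mm over 1 m² is 1 L, so volume = 3 × 38429.3 = 115287.9 L ≈ 115000 L.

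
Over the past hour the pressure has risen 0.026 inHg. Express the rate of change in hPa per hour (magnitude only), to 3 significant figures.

0.880 hPa per hour

0.026 inHg / 1 h × 33.8639 hPa/inHg = 0.880 hPa/h.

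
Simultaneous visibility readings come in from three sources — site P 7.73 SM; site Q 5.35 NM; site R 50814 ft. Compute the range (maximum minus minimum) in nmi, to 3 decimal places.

3.013 nmi

site P: 7.73 SM = 6.71719 nmi.
site R: 50814 ft = 8.36291 nmi.
Spread: 8.36291 − 5.35000 = 3.013 nmi.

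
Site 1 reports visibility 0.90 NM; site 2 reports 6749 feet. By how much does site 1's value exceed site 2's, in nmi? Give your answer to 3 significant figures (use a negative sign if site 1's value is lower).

site 2: 6749 ft = 1.11074 nmi.
Difference: 0.90000 − 1.11074 = -0.211 nmi.

-0.211 nmi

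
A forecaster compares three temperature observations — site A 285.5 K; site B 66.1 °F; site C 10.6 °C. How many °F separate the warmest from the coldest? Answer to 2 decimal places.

15.02 °F

site A: 285.5 K = 12.350 °C.
site B: 66.1 °F = 18.944 °C.
Spread: 18.944 − 10.600 = 8.344 °C = 15.02 °F.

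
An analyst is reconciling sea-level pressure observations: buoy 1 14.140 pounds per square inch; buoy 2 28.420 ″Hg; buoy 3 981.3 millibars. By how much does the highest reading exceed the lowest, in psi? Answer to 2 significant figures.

buoy 2: 28.420 inHg = 13.9586 psi.
buoy 3: 981.3 mb = 14.2326 psi.
Spread: 14.2326 − 13.9586 = 0.27 psi.

0.27 psi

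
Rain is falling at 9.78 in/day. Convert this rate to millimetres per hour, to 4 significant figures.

10.35 mm/hour

9.78 in/day × 25.4 mm/in × 0.0416667 day/hour = 10.35 mm/hour.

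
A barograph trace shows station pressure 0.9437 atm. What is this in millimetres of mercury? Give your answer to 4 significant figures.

1 atm = 760 mmHg, so 0.9437 × 760 = 717.2 mmHg.

717.2 mmHg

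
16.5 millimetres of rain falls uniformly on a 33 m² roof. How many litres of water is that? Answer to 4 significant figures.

1 mm over 1 m² is 1 L, so volume = 16.5 × 33 = 544.5 L.

544.5 litres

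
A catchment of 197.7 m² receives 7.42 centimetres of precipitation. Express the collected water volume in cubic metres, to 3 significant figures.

Depth: 7.42 cm × 10 = 74.2 mm.
1 mm over 1 m² is 1 L, so volume = 74.2 × 197.7 = 14669.34 L = 14.7 m³.

14.7 cubic metres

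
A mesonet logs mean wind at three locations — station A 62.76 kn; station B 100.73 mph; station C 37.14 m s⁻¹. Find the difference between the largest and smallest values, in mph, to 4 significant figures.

28.51 mph

station A: 62.76 kt = 72.2229 mph.
station C: 37.14 m/s = 83.0798 mph.
Spread: 100.7300 − 72.2229 = 28.51 mph.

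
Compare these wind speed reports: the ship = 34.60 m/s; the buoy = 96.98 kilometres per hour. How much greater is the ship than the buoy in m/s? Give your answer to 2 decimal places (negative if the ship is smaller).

7.66 m/s

the buoy: 96.98 km/h = 26.9389 m/s.
Difference: 34.6000 − 26.9389 = 7.66 m/s.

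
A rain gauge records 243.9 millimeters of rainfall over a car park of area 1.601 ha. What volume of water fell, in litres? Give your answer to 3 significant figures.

3900000 litres

Area: 1.601 ha = 16010 m².
1 mm over 1 m² is 1 L, so volume = 243.9 × 16010 = 3904839 L ≈ 3900000 L.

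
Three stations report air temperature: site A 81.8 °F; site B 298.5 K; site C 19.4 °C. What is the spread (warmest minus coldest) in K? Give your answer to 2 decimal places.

8.27 K

site A: 81.8 °F = 27.667 °C.
site B: 298.5 K = 25.350 °C.
Spread: 27.667 − 19.400 = 8.267 °C.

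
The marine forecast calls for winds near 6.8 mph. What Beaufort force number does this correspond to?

Beaufort force 2

6.8 mph = 3.0 m/s, which is Beaufort 2 (light breeze, 1.6–3.3 m/s).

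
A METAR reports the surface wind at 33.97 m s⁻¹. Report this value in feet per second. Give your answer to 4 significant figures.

111.5 ft/s

1 m/s = 3.28084 ft/s, so 33.97 × 3.28084 = 111.5 ft/s.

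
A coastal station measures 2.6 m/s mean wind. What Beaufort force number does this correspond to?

Beaufort force 2

2.6 m/s lies in the Beaufort 2 band (light breeze, 1.6–3.3 m/s).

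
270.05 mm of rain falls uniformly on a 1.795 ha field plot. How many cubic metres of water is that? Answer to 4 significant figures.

4847 cubic metres

Area: 1.795 ha = 17950 m².
1 mm over 1 m² is 1 L, so volume = 270.05 × 17950 = 4847397.5 L = 4847 m³.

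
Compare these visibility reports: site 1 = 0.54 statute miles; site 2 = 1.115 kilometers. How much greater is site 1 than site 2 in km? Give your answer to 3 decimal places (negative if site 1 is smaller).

site 1: 0.54 SM = 0.86905 km.
Difference: 0.86905 − 1.11500 = -0.246 km.

-0.246 km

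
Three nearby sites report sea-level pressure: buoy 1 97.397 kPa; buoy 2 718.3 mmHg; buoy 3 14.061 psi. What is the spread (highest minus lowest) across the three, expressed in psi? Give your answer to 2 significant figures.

buoy 1: 97.397 kPa = 14.1262 psi.
buoy 2: 718.3 mmHg = 13.8896 psi.
Spread: 14.1262 − 13.8896 = 0.24 psi.

0.24 psi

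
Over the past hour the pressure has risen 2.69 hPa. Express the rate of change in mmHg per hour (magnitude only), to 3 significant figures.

2.69 hPa / 1 h × 0.750062 mmHg/hPa = 2.02 mmHg/h.

2.02 mmHg per hour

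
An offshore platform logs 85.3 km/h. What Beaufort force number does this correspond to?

85.3 km/h = 23.7 m/s, which is Beaufort 9 (strong gale, 20.8–24.4 m/s).

Beaufort force 9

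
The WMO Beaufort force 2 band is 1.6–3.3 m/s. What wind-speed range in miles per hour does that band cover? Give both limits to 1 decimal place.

1.6–3.3 m/s × 2.237 = 3.6–7.4 mph.

3.6 to 7.4 mph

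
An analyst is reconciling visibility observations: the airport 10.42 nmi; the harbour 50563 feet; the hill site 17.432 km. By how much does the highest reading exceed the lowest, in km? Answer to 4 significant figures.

3.886 km

the airport: 10.42 nmi = 19.29784 km.
the harbour: 50563 ft = 15.41160 km.
Spread: 19.29784 − 15.41160 = 3.886 km.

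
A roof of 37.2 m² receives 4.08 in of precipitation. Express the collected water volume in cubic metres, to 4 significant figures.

3.855 cubic metres

Depth: 4.08 in × 25.4 = 103.632 mm.
1 mm over 1 m² is 1 L, so volume = 103.632 × 37.2 = 3855.1104 L = 3.855 m³.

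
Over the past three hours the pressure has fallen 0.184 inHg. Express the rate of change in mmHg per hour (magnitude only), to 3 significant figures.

1.56 mmHg per hour

0.184 inHg / 3 h × 25.4 mmHg/inHg = 1.56 mmHg/h.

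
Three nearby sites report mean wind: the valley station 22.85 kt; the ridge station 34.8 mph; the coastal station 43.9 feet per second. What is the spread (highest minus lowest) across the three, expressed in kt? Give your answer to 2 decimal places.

7.39 kt

the ridge station: 34.8 mph = 30.2404 kt.
the coastal station: 43.9 ft/s = 26.0100 kt.
Spread: 30.2404 − 22.8500 = 7.39 kt.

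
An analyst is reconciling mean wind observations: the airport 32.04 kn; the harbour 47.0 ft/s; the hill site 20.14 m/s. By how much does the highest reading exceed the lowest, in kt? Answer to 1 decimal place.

the harbour: 47.0 ft/s = 27.847 kt.
the hill site: 20.14 m/s = 39.149 kt.
Spread: 39.149 − 27.847 = 11.3 kt.

11.3 kt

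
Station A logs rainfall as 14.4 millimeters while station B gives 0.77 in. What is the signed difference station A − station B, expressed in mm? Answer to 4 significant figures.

station B: 0.77 in = 19.55800 mm.
Difference: 14.40000 − 19.55800 = -5.158 mm.

-5.158 mm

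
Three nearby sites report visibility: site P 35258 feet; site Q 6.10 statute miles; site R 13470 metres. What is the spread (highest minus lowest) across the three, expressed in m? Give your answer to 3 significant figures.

site P: 35258 ft = 10746.64 m.
site Q: 6.10 SM = 9817.00 m.
Spread: 13470.00 − 9817.00 = 3650 m.

3650 m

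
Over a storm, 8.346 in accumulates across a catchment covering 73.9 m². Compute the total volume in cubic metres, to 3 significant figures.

15.7 cubic metres

Depth: 8.346 in × 25.4 = 211.9884 mm.
1 mm over 1 m² is 1 L, so volume = 211.9884 × 73.9 = 15665.943 L = 15.7 m³.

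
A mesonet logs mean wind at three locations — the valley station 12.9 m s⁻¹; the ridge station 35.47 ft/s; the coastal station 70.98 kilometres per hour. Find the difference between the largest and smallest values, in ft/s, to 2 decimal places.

29.22 ft/s

the valley station: 12.9 m/s = 42.3228 ft/s.
the coastal station: 70.98 km/h = 64.6872 ft/s.
Spread: 64.6872 − 35.4700 = 29.22 ft/s.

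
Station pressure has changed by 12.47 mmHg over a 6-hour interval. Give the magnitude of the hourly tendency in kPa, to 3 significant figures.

0.277 kPa per hour

12.47 mmHg / 6 h × 0.133322 kPa/mmHg = 0.277 kPa/h.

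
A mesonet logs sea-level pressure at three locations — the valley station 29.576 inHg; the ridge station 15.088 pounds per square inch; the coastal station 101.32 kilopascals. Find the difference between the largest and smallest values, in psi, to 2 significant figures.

0.56 psi

the valley station: 29.576 inHg = 14.5264 psi.
the coastal station: 101.32 kPa = 14.6952 psi.
Spread: 15.0880 − 14.5264 = 0.56 psi.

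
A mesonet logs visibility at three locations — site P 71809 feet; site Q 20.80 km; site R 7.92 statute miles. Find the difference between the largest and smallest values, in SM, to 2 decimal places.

site P: 71809 ft = 13.6002 SM.
site Q: 20.80 km = 12.9245 SM.
Spread: 13.6002 − 7.9200 = 5.68 SM.

5.68 SM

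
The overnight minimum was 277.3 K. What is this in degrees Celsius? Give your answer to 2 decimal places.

4.15 °C

°C = 277.3 − 273.15 = 4.15 °C.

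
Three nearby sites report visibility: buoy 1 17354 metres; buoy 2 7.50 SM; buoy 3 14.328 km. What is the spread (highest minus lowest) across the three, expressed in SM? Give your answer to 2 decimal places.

3.28 SM

buoy 1: 17354 m = 10.7833 SM.
buoy 3: 14.328 km = 8.9030 SM.
Spread: 10.7833 − 7.5000 = 3.28 SM.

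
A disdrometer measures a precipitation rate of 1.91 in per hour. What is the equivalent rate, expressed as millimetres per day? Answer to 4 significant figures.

1.91 in/hour × 25.4 mm/in × 24 hour/day = 1164 mm/day.

1164 mm/day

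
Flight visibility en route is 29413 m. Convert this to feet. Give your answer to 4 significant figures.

96500 ft

1 m = 3.28084 ft, so 29413 × 3.28084 = 96500 ft.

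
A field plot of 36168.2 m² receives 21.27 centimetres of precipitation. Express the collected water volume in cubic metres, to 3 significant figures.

Depth: 21.27 cm × 10 = 212.7 mm.
1 mm over 1 m² is 1 L, so volume = 212.7 × 36168.2 = 7692976.1 L = 7690 m³.

7690 cubic metres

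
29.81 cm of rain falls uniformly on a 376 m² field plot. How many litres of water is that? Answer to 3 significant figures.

112000 litres

Depth: 29.81 cm × 10 = 298.1 mm.
1 mm over 1 m² is 1 L, so volume = 298.1 × 376 = 112085.6 L ≈ 112000 L.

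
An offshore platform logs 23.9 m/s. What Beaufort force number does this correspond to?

Beaufort force 9

23.9 m/s lies in the Beaufort 9 band (strong gale, 20.8–24.4 m/s).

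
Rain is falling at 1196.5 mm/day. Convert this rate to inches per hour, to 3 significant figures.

1.96 in/hour

1196.5 mm/day × 0.0393701 in/mm × 0.0416667 day/hour = 1.96 in/hour.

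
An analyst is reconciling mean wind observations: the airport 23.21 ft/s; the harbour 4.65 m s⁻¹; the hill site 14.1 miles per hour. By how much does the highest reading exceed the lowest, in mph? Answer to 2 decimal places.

the airport: 23.21 ft/s = 15.8250 mph.
the harbour: 4.65 m/s = 10.4018 mph.
Spread: 15.8250 − 10.4018 = 5.42 mph.

5.42 mph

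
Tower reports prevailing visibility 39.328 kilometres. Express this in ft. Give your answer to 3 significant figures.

1 km = 3280.84 ft, so 39.328 × 3280.84 = 129000 ft.

129000 ft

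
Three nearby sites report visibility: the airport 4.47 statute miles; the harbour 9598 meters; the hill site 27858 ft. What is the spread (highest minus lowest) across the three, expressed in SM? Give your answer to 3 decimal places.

the harbour: 9598 m = 5.96392 SM.
the hill site: 27858 ft = 5.27614 SM.
Spread: 5.96392 − 4.47000 = 1.494 SM.

1.494 SM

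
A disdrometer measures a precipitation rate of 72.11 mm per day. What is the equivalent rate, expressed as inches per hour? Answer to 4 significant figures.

0.1183 in/hour

72.11 mm/day × 0.0393701 in/mm × 0.0416667 day/hour = 0.1183 in/hour.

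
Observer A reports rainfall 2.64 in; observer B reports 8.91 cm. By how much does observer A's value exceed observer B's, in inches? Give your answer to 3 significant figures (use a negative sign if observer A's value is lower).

-0.868 in

observer B: 8.91 cm = 3.50787 in.
Difference: 2.64000 − 3.50787 = -0.868 in.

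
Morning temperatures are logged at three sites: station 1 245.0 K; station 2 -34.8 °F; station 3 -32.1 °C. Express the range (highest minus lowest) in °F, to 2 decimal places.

station 1: 245.0 K = -28.150 °C.
station 2: -34.8 °F = -37.111 °C.
Spread: (-28.150) − (-37.111) = 8.961 °C = 16.13 °F.

16.13 °F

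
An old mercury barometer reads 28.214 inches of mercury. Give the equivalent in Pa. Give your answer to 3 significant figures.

95500 Pa

1 inHg = 3386.39 Pa, so 28.214 × 3386.39 = 95500 Pa.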